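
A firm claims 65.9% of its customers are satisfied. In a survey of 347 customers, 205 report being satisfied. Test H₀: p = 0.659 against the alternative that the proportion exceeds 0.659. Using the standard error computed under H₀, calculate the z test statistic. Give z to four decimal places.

z = -2.6808

p̂ = 205/347 = 0.590778.
SE = √(p₀(1−p₀)/n) = √(0.22472/347) = 0.025448.
z = (0.590778 − 0.659)/0.025448 = -0.068222/0.025448 = -2.6808.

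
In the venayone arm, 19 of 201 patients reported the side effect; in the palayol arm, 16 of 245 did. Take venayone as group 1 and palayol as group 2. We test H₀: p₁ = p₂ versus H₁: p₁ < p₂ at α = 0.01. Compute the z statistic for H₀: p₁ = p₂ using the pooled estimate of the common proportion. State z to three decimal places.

p̂₁ = 19/201 ≈ 0.09453, p̂₂ = 16/245 ≈ 0.06531.
Pooled p̂ = (19+16)/(201+245) = 35/446 = 0.07848.
SE = √(p̂(1−p̂)(1/n₁+1/n₂)) = √(0.07848·0.92152·0.00905676) = √(0.000654957) = 0.02559.
z = (0.09453 − 0.06531)/0.02559 = 0.02922/0.02559 = 1.142.
p-value = P(Z < 1.142) ≈ 0.8732, so at α = 0.01 we fail to reject H₀.

z = 1.142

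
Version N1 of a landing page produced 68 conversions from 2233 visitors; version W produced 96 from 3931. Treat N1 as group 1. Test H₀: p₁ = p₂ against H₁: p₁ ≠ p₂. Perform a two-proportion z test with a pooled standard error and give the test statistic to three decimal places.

z = 1.414

p̂₁ = 68/2233 = 0.030452, p̂₂ = 96/3931 = 0.024421.
Pooled p̂ = (68+96)/(2233+3931) = 164/6164 = 0.026606.
SE = √(p̂(1−p̂)(1/n₁+1/n₂)) = √(0.026606·0.973394·0.000702216) = √(1.81861e-05) = 0.004265.
z = (0.030452 − 0.024421)/0.004265 = 0.006031/0.004265 = 1.414.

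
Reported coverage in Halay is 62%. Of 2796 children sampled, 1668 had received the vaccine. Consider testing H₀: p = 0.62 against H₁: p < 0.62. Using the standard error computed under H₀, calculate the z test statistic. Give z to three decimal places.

z = -2.553

p̂ = 1668/2796 ≈ 0.596567.
Standard error under H₀: √(0.62×0.38/2796) = 0.009180.
z = (0.596567 − 0.62)/0.009180 = -0.023433/0.009180 = -2.553.
p-value = P(Z < -2.553) ≈ 0.0053.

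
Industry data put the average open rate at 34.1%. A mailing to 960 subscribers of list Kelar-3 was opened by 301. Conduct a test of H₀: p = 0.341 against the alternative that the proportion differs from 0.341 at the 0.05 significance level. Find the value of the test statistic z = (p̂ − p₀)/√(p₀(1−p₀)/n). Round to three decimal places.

z = -1.795

p̂ = 301/960 ≈ 0.31354.
Under H₀, SE = √(0.341·0.659/960) = √(0.000234082) = 0.01530.
z = (0.31354 − 0.341)/0.01530 = -0.02746/0.01530 = -1.795.
Two-sided p-value ≈ 2·Φ(−1.795) = 0.0727. With α = 0.05, fail to reject H₀.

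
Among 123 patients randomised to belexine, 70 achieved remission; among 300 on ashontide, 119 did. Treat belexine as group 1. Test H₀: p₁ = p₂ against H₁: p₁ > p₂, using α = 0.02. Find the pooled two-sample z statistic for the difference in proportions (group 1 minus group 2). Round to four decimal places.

z = 3.2395

p̂₁ = 70/123 = 0.569106, p̂₂ = 119/300 = 0.396667.
Pooled p̂ = (70+119)/(123+300) = 189/423 = 0.446809.
SE = √(p̂(1−p̂)(1/n₁+1/n₂)) = √(0.446809·0.553191·0.0114634) = √(0.00283342) = 0.053230.
z = (0.569106 − 0.396667)/0.053230 = 0.172439/0.053230 = 3.2395.
p-value = P(Z > 3.240) ≈ 0.0006. With α = 0.02, reject H₀.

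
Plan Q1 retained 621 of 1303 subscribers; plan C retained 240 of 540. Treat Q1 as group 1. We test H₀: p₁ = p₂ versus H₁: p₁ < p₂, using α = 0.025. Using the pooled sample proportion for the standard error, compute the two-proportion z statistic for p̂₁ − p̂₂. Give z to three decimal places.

p̂₁ = 621/1303 ≈ 0.47659, p̂₂ = 240/540 ≈ 0.44444.
Pooled p̂ = (621+240)/(1303+540) = 861/1843 = 0.46717.
SE = √(0.248922 × 0.00261931) = 0.02553.
z = (0.47659 − 0.44444)/0.02553 = 0.03215/0.02553 = 1.259.
p-value = P(Z < 1.259) ≈ 0.8960; since p > α = 0.025, fail to reject H₀.

z = 1.259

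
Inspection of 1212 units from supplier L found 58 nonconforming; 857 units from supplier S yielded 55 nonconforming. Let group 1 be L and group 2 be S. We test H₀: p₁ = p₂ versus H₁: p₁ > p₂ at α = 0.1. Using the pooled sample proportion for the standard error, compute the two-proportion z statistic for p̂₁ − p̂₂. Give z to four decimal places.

z = -1.6095

p̂₁ = 58/1212 = 0.047855, p̂₂ = 55/857 = 0.064177.
Pooled p̂ = (58+55)/(1212+857) = 113/2069 = 0.054616.
SE = √(p̂(1−p̂)(1/n₁+1/n₂)) = √(0.054616·0.945384·0.00199194) = √(0.00010285) = 0.010141.
z = (0.047855 − 0.064177)/0.010141 = -0.016322/0.010141 = -1.6095.
p-value = P(Z > -1.609) ≈ 0.9462. With α = 0.1, fail to reject H₀.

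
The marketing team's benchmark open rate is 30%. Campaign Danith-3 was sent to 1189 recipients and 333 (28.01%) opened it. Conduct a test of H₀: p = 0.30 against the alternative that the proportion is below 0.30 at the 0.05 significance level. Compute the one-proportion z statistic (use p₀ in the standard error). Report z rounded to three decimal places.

z = -1.500

p̂ = 333/1189 ≈ 0.28007.
Under H₀, SE = √(0.3·0.7/1189) = √(0.000176619) = 0.01329.
z = (0.28007 − 0.3)/0.01329 = -0.01993/0.01329 = -1.500.
p-value = P(Z < -1.500) ≈ 0.0668. With α = 0.05, fail to reject H₀.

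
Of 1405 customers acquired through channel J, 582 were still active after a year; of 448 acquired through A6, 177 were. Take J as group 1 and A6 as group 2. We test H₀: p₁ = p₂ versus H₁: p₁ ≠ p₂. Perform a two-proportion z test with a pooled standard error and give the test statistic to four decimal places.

z = 0.7176

p̂₁ = 582/1405 = 0.414235, p̂₂ = 177/448 = 0.395089.
Pooled p̂ = (582+177)/(1405+448) = 759/1853 = 0.409606.
SE = √(p̂(1−p̂)(1/n₁+1/n₂)) = √(0.409606·0.590394·0.00294389) = √(0.000711917) = 0.026682.
z = (0.414235 − 0.395089)/0.026682 = 0.019146/0.026682 = 0.7176.
Two-sided p-value ≈ 2·Φ(−0.718) = 0.4730.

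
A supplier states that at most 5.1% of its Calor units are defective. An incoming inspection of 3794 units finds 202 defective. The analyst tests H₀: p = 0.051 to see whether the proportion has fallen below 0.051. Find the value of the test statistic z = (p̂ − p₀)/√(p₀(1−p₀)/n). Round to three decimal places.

p̂ = 202/3794 = 0.053242.
SE = √(p₀(1−p₀)/n) = √(0.048399/3794) = 0.003572.
z = (0.053242 − 0.051)/0.003572 = 0.002242/0.003572 = 0.628.

z = 0.628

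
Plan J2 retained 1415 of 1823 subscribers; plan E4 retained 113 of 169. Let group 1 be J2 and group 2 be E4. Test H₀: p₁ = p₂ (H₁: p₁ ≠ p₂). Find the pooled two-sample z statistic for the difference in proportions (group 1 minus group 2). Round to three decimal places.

p̂₁ = 1415/1823 = 0.77619, p̂₂ = 113/169 = 0.66864.
Pooled p̂ = (1415+113)/(1823+169) = 1528/1992 = 0.76707.
SE = √(p̂(1−p̂)(1/n₁+1/n₂)) = √(0.76707·0.23293·0.00646571) = √(0.00115526) = 0.03399.
z = (0.77619 − 0.66864)/0.03399 = 0.10755/0.03399 = 3.164.

z = 3.164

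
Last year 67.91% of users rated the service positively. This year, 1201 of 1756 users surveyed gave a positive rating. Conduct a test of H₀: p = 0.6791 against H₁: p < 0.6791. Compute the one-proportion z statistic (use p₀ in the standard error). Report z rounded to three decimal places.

p̂ = 1201/1756 = 0.683941.
SE = √(p₀(1−p₀)/n) = √(0.21792/1756) = 0.011140.
z = (0.683941 − 0.6791)/0.011140 = 0.004841/0.011140 = 0.435.
p-value = P(Z < 0.435) ≈ 0.6681.

z = 0.435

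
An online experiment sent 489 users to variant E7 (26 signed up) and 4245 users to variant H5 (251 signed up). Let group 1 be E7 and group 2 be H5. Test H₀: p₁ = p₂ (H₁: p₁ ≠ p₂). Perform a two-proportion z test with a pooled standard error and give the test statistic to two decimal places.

p̂₁ = 26/489 ≈ 0.0532, p̂₂ = 251/4245 ≈ 0.0591.
Pooled p̂ = (26+251)/(489+4245) = 277/4734 = 0.0585.
SE = √(p̂(1−p̂)(1/n₁+1/n₂)) = √(0.0585·0.9415·0.00228056) = √(0.000125634) = 0.0112.
z = (0.0532 − 0.0591)/0.0112 = -0.0059/0.0112 = -0.53.
p-value = 2·P(Z > 0.532) ≈ 0.5950.

z = -0.53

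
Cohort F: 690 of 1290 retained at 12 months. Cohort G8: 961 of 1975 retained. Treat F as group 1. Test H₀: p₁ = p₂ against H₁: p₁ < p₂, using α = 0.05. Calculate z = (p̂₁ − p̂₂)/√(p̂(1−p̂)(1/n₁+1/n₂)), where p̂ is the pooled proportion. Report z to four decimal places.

p̂₁ = 690/1290 = 0.534884, p̂₂ = 961/1975 = 0.486582.
Pooled p̂ = (690+961)/(1290+1975) = 1651/3265 = 0.505666.
SE = √(p̂(1−p̂)(1/n₁+1/n₂)) = √(0.505666·0.494334·0.00128152) = √(0.00032034) = 0.017898.
z = (0.534884 − 0.486582)/0.017898 = 0.048302/0.017898 = 2.6987.
p-value = P(Z < 2.699) ≈ 0.9965; since p > α = 0.05, fail to reject H₀.

z = 2.6987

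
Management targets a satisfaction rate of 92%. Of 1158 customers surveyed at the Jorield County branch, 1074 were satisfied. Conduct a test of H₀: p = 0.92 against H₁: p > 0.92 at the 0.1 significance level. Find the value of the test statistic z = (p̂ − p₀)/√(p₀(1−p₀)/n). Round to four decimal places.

z = 0.9359

p̂ = 1074/1158 ≈ 0.927461.
SE = √(p₀(1−p₀)/n) = √(0.0736/1158) = 0.007972.
z = (0.927461 − 0.92)/0.007972 = 0.007461/0.007972 = 0.9359.
p-value = P(Z > 0.936) ≈ 0.1747, so at α = 0.1 we fail to reject H₀.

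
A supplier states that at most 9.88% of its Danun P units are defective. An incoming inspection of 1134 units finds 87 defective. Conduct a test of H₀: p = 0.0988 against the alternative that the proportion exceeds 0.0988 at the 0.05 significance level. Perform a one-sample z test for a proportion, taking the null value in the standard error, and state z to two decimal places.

p̂ = 87/1134 ≈ 0.07672.
Under H₀, SE = √(0.0988·0.9012/1134) = √(7.85172e-05) = 0.00886.
z = (0.07672 − 0.0988)/0.00886 = -0.02208/0.00886 = -2.49.
p-value = P(Z > -2.492) ≈ 0.9936, so at α = 0.05 we fail to reject H₀.

z = -2.49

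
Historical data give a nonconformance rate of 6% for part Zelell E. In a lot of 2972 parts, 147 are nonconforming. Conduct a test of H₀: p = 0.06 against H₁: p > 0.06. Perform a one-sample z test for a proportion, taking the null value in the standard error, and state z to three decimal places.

p̂ = 147/2972 ≈ 0.049462.
SE = √(p₀(1−p₀)/n) = √(0.0564/2972) = 0.004356.
z = (0.049462 − 0.06)/0.004356 = -0.010538/0.004356 = -2.419.

z = -2.419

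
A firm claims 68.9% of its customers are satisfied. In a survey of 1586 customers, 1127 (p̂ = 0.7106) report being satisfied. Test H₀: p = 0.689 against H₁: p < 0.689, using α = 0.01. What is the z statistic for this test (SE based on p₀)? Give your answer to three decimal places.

p̂ = 1127/1586 ≈ 0.71059.
SE = √(p₀(1−p₀)/n) = √(0.21428/1586) = 0.01162.
z = (0.71059 − 0.689)/0.01162 = 0.02159/0.01162 = 1.858.
p-value = P(Z < 1.858) ≈ 0.9684, so at α = 0.01 we fail to reject H₀.

z = 1.858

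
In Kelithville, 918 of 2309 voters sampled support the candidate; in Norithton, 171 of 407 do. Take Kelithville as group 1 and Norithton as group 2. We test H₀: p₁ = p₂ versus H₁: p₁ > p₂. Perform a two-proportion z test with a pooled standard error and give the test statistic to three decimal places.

z = -0.857

p̂₁ = 918/2309 = 0.39757, p̂₂ = 171/407 = 0.42015.
Pooled p̂ = (918+171)/(2309+407) = 1089/2716 = 0.40096.
SE = √(0.240191 × 0.00289009) = 0.02635.
z = (0.39757 − 0.42015)/0.02635 = -0.02258/0.02635 = -0.857.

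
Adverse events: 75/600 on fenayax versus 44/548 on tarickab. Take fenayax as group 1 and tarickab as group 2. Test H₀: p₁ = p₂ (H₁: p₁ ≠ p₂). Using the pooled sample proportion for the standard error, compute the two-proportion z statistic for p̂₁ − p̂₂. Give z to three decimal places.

z = 2.482

p̂₁ = 75/600 = 0.125000, p̂₂ = 44/548 = 0.080292.
Pooled p̂ = (75+44)/(600+548) = 119/1148 = 0.103659.
SE = √(0.0929134 × 0.00349148) = 0.018011.
z = (0.125000 − 0.080292)/0.018011 = 0.044708/0.018011 = 2.482.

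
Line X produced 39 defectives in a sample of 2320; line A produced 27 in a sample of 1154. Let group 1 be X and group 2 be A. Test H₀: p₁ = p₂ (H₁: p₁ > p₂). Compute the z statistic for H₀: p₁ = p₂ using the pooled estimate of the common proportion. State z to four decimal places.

p̂₁ = 39/2320 = 0.016810, p̂₂ = 27/1154 = 0.023397.
Pooled p̂ = (39+27)/(2320+1154) = 66/3474 = 0.018998.
SE = √(p̂(1−p̂)(1/n₁+1/n₂)) = √(0.018998·0.981002·0.00129759) = √(2.41835e-05) = 0.004918.
z = (0.016810 − 0.023397)/0.004918 = -0.006587/0.004918 = -1.3394.

z = -1.3394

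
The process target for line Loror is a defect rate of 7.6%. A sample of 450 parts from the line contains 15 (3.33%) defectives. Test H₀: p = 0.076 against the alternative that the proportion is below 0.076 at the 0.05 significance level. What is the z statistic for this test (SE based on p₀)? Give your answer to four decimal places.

z = -3.4155

p̂ = 15/450 = 0.033333.
Standard error under H₀: √(0.076×0.924/450) = 0.012492.
z = (0.033333 − 0.076)/0.012492 = -0.042667/0.012492 = -3.4155.
p-value = P(Z < -3.415) ≈ 0.0003, so at α = 0.05 we reject H₀.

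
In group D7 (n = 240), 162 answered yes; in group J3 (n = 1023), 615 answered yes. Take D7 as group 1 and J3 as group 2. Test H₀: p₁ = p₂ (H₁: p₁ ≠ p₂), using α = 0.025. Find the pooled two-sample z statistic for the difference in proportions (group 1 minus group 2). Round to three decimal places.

p̂₁ = 162/240 ≈ 0.675000, p̂₂ = 615/1023 ≈ 0.601173.
Pooled p̂ = (162+615)/(240+1023) = 777/1263 = 0.615202.
SE = √(0.236729 × 0.00514418) = 0.034897.
z = (0.675000 − 0.601173)/0.034897 = 0.073827/0.034897 = 2.116.
Two-sided p-value ≈ 2·Φ(−2.116) = 0.0344; since p > α = 0.025, fail to reject H₀.

z = 2.116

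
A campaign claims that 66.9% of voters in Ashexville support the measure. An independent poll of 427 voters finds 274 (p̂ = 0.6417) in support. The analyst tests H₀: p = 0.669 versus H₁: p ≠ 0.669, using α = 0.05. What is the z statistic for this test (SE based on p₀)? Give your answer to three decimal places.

p̂ = 274/427 = 0.64169.
SE = √(p₀(1−p₀)/n) = √(0.22144/427) = 0.02277.
z = (0.64169 − 0.669)/0.02277 = -0.02731/0.02277 = -1.199.
Two-sided p-value ≈ 2·Φ(−1.199) = 0.2304. With α = 0.05, fail to reject H₀.

z = -1.199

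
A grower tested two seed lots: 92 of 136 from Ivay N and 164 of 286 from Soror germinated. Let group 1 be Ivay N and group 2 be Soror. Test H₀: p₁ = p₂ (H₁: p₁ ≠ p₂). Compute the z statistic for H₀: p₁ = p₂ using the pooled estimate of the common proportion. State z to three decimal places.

z = 2.025

p̂₁ = 92/136 ≈ 0.67647, p̂₂ = 164/286 ≈ 0.57343.
Pooled p̂ = (92+164)/(136+286) = 256/422 = 0.60664.
SE = √(0.238629 × 0.0108494) = 0.05088.
z = (0.67647 − 0.57343)/0.05088 = 0.10304/0.05088 = 2.025.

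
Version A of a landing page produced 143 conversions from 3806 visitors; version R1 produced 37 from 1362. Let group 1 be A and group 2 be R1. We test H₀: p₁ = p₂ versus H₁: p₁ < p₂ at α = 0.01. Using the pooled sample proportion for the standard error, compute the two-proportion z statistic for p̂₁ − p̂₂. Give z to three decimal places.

p̂₁ = 143/3806 ≈ 0.037572, p̂₂ = 37/1362 ≈ 0.027166.
Pooled p̂ = (143+37)/(3806+1362) = 180/5168 = 0.034830.
SE = √(0.0336166 × 0.000996957) = 0.005789.
z = (0.037572 − 0.027166)/0.005789 = 0.010406/0.005789 = 1.798.
p-value = P(Z < 1.798) ≈ 0.9639. With α = 0.01, fail to reject H₀.

z = 1.798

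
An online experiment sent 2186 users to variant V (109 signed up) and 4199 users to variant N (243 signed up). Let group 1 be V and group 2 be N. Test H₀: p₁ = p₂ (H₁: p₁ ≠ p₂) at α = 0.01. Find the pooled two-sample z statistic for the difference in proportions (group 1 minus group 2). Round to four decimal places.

p̂₁ = 109/2186 ≈ 0.0498628, p̂₂ = 243/4199 ≈ 0.0578709.
Pooled p̂ = (109+243)/(2186+4199) = 352/6385 = 0.0551292.
SE = √(p̂(1−p̂)(1/n₁+1/n₂)) = √(0.0551292·0.9448708·0.000695608) = √(3.62342e-05) = 0.0060195.
z = (0.0498628 − 0.0578709)/0.0060195 = -0.0080081/0.0060195 = -1.3304.
p-value = 2·P(Z > 1.330) ≈ 0.1834; since p > α = 0.01, fail to reject H₀.

z = -1.3304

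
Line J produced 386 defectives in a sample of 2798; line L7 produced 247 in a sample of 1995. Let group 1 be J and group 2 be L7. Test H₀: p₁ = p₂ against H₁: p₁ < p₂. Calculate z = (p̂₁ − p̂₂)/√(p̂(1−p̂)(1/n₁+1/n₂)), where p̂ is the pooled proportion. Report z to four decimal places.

p̂₁ = 386/2798 ≈ 0.137956, p̂₂ = 247/1995 ≈ 0.123810.
Pooled p̂ = (386+247)/(2798+1995) = 633/4793 = 0.132068.
SE = √(0.114626 × 0.000858651) = 0.009921.
z = (0.137956 − 0.123810)/0.009921 = 0.014146/0.009921 = 1.4259.
p-value = P(Z < 1.426) ≈ 0.9231.

z = 1.4259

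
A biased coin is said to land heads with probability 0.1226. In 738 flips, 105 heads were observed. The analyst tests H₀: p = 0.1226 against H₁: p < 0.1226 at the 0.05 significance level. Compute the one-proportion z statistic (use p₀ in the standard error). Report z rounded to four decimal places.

z = 1.6298

p̂ = 105/738 = 0.142276.
Standard error under H₀: √(0.1226×0.8774/738) = 0.012073.
z = (0.142276 − 0.1226)/0.012073 = 0.019676/0.012073 = 1.6298.
p-value = P(Z < 1.630) ≈ 0.9484. With α = 0.05, fail to reject H₀.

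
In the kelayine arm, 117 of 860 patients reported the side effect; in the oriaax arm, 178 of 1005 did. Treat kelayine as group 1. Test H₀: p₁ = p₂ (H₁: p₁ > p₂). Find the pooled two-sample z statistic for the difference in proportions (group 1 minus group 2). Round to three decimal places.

z = -2.423

p̂₁ = 117/860 = 0.136047, p̂₂ = 178/1005 = 0.177114.
Pooled p̂ = (117+178)/(860+1005) = 295/1865 = 0.158177.
SE = √(0.133157 × 0.00215782) = 0.016951.
z = (0.136047 − 0.177114)/0.016951 = -0.041067/0.016951 = -2.423.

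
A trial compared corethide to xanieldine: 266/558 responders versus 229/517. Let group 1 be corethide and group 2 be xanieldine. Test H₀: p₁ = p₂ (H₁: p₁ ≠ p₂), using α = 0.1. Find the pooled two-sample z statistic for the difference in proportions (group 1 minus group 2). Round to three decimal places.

z = 1.110

p̂₁ = 266/558 = 0.476703, p̂₂ = 229/517 = 0.442940.
Pooled p̂ = (266+229)/(558+517) = 495/1075 = 0.460465.
SE = √(p̂(1−p̂)(1/n₁+1/n₂)) = √(0.460465·0.539535·0.00372635) = √(0.000925763) = 0.030426.
z = (0.476703 − 0.442940)/0.030426 = 0.033763/0.030426 = 1.110.
Two-sided p-value ≈ 2·Φ(−1.110) = 0.2672. With α = 0.1, fail to reject H₀.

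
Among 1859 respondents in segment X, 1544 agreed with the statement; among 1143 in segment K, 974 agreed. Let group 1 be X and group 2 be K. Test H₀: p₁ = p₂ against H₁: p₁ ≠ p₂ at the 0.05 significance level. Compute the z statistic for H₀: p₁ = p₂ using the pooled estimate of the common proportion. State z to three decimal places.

p̂₁ = 1544/1859 ≈ 0.83055, p̂₂ = 974/1143 ≈ 0.85214.
Pooled p̂ = (1544+974)/(1859+1143) = 2518/3002 = 0.83877.
SE = √(p̂(1−p̂)(1/n₁+1/n₂)) = √(0.83877·0.16123·0.00141281) = √(0.000191058) = 0.01382.
z = (0.83055 − 0.85214)/0.01382 = -0.02159/0.01382 = -1.562.
Two-sided p-value ≈ 2·Φ(−1.562) = 0.1183. With α = 0.05, fail to reject H₀.

z = -1.562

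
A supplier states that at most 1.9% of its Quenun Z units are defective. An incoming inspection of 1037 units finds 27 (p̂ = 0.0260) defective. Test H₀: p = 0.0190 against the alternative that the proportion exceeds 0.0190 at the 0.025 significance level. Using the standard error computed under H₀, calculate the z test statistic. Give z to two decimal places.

z = 1.66

p̂ = 27/1037 = 0.02604.
Under H₀, SE = √(0.019·0.981/1037) = √(1.7974e-05) = 0.00424.
z = (0.02604 − 0.019)/0.00424 = 0.00704/0.00424 = 1.66.
p-value = P(Z > 1.660) ≈ 0.0485, so at α = 0.025 we fail to reject H₀.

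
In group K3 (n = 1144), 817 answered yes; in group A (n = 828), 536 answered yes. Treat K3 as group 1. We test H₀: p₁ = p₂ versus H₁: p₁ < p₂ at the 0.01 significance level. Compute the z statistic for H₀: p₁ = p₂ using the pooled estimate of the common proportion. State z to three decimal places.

p̂₁ = 817/1144 ≈ 0.71416, p̂₂ = 536/828 ≈ 0.64734.
Pooled p̂ = (817+536)/(1144+828) = 1353/1972 = 0.68611.
SE = √(p̂(1−p̂)(1/n₁+1/n₂)) = √(0.68611·0.31389·0.00208186) = √(0.000448358) = 0.02117.
z = (0.71416 − 0.64734)/0.02117 = 0.06682/0.02117 = 3.156.
p-value = P(Z < 3.156) ≈ 0.9992. With α = 0.01, fail to reject H₀.

z = 3.156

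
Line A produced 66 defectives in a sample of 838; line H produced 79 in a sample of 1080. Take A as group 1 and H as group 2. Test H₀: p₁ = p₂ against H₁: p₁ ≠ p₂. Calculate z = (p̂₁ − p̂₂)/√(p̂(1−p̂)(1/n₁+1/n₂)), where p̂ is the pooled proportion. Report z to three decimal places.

z = 0.461

p̂₁ = 66/838 = 0.07876, p̂₂ = 79/1080 = 0.07315.
Pooled p̂ = (66+79)/(838+1080) = 145/1918 = 0.07560.
SE = √(0.0698843 × 0.00211924) = 0.01217.
z = (0.07876 − 0.07315)/0.01217 = 0.00561/0.01217 = 0.461.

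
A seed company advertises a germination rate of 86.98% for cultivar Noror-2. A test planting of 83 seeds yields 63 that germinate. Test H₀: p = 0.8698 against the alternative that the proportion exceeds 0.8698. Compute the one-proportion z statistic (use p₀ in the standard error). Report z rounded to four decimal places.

z = -2.9986

p̂ = 63/83 = 0.759036.
SE = √(p₀(1−p₀)/n) = √(0.11325/83) = 0.036938.
z = (0.759036 − 0.8698)/0.036938 = -0.110764/0.036938 = -2.9986.
p-value = P(Z > -2.999) ≈ 0.9986.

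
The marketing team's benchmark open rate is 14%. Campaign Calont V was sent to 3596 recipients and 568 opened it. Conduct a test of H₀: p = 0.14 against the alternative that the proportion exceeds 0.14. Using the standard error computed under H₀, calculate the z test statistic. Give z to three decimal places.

z = 3.103

p̂ = 568/3596 ≈ 0.157953.
Under H₀, SE = √(0.14·0.86/3596) = √(3.34816e-05) = 0.005786.
z = (0.157953 − 0.14)/0.005786 = 0.017953/0.005786 = 3.103.
p-value = P(Z > 3.103) ≈ 0.0010.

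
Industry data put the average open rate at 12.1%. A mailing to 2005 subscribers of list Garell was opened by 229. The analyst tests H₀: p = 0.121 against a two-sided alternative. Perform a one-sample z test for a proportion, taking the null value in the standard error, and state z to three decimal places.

p̂ = 229/2005 ≈ 0.114214.
Under H₀, SE = √(0.121·0.879/2005) = √(5.30469e-05) = 0.007283.
z = (0.114214 − 0.121)/0.007283 = -0.006786/0.007283 = -0.932.
p-value = 2·P(Z > 0.932) ≈ 0.3515.

z = -0.932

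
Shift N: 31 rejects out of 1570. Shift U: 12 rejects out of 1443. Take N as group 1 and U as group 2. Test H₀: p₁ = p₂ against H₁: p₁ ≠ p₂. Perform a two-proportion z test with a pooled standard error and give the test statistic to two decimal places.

z = 2.64

p̂₁ = 31/1570 = 0.01975, p̂₂ = 12/1443 = 0.00832.
Pooled p̂ = (31+12)/(1570+1443) = 43/3013 = 0.01427.
SE = √(0.0140678 × 0.00132994) = 0.00433.
z = (0.01975 − 0.00832)/0.00433 = 0.01143/0.00433 = 2.64.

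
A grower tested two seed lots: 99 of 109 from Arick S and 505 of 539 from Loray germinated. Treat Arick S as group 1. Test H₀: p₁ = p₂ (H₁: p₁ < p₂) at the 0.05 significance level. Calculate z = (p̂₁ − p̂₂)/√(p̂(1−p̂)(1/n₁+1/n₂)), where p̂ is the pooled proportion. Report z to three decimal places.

p̂₁ = 99/109 = 0.90826, p̂₂ = 505/539 = 0.93692.
Pooled p̂ = (99+505)/(109+539) = 604/648 = 0.93210.
SE = √(0.0632907 × 0.0110296) = 0.02642.
z = (0.90826 − 0.93692)/0.02642 = -0.02866/0.02642 = -1.085.
p-value = P(Z < -1.085) ≈ 0.1390. With α = 0.05, fail to reject H₀.

z = -1.085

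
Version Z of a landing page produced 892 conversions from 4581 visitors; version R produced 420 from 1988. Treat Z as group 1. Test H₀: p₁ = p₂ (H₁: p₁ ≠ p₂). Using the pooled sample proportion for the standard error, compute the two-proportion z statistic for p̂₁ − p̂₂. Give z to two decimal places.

p̂₁ = 892/4581 ≈ 0.19472, p̂₂ = 420/1988 ≈ 0.21127.
Pooled p̂ = (892+420)/(4581+1988) = 1312/6569 = 0.19973.
SE = √(p̂(1−p̂)(1/n₁+1/n₂)) = √(0.19973·0.80027·0.000721311) = √(0.000115291) = 0.01074.
z = (0.19472 − 0.21127)/0.01074 = -0.01655/0.01074 = -1.54.

z = -1.54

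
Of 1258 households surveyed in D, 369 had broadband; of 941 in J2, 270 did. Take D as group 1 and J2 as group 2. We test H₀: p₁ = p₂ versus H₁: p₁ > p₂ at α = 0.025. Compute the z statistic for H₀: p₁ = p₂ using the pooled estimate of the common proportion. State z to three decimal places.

p̂₁ = 369/1258 ≈ 0.29332, p̂₂ = 270/941 ≈ 0.28693.
Pooled p̂ = (369+270)/(1258+941) = 639/2199 = 0.29059.
SE = √(p̂(1−p̂)(1/n₁+1/n₂)) = √(0.29059·0.70941·0.00185761) = √(0.000382939) = 0.01957.
z = (0.29332 − 0.28693)/0.01957 = 0.00639/0.01957 = 0.327.
p-value = P(Z > 0.327) ≈ 0.3719. With α = 0.025, fail to reject H₀.

z = 0.327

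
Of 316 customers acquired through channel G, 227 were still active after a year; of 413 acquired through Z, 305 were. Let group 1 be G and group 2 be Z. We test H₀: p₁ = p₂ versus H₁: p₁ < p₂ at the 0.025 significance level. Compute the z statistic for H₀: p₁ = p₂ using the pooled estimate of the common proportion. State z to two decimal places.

p̂₁ = 227/316 ≈ 0.7184, p̂₂ = 305/413 ≈ 0.7385.
Pooled p̂ = (227+305)/(316+413) = 532/729 = 0.7298.
SE = √(0.197207 × 0.00558586) = 0.0332.
z = (0.7184 − 0.7385)/0.0332 = -0.0201/0.0332 = -0.61.
p-value = P(Z < -0.607) ≈ 0.2719, so at α = 0.025 we fail to reject H₀.

z = -0.61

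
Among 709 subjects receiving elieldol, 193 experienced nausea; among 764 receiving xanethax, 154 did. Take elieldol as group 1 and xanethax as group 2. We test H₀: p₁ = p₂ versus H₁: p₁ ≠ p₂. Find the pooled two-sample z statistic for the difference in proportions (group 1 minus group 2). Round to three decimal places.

z = 3.192

p̂₁ = 193/709 ≈ 0.27221, p̂₂ = 154/764 ≈ 0.20157.
Pooled p̂ = (193+154)/(709+764) = 347/1473 = 0.23557.
SE = √(p̂(1−p̂)(1/n₁+1/n₂)) = √(0.23557·0.76443·0.00271934) = √(0.000489695) = 0.02213.
z = (0.27221 − 0.20157)/0.02213 = 0.07064/0.02213 = 3.192.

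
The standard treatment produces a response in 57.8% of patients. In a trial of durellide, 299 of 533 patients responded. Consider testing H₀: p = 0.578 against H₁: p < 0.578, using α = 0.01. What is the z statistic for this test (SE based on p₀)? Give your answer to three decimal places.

p̂ = 299/533 = 0.56098.
SE = √(p₀(1−p₀)/n) = √(0.24392/533) = 0.02139.
z = (0.56098 − 0.578)/0.02139 = -0.01702/0.02139 = -0.796.
p-value = P(Z < -0.796) ≈ 0.2131, so at α = 0.01 we fail to reject H₀.

z = -0.796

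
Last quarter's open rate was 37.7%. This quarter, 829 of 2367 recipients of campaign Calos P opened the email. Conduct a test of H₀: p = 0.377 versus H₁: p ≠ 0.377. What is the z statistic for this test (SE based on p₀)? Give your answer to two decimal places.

z = -2.69

p̂ = 829/2367 ≈ 0.35023.
SE = √(p₀(1−p₀)/n) = √(0.23487/2367) = 0.00996.
z = (0.35023 − 0.377)/0.00996 = -0.02677/0.00996 = -2.69.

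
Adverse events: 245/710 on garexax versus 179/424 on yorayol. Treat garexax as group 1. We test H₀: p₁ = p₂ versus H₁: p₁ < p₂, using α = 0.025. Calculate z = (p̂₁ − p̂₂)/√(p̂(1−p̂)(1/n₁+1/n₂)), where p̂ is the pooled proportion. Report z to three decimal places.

p̂₁ = 245/710 ≈ 0.34507, p̂₂ = 179/424 ≈ 0.42217.
Pooled p̂ = (245+179)/(710+424) = 424/1134 = 0.37390.
SE = √(p̂(1−p̂)(1/n₁+1/n₂)) = √(0.37390·0.62610·0.00376694) = √(0.000881834) = 0.02970.
z = (0.34507 − 0.42217)/0.02970 = -0.07710/0.02970 = -2.596.
p-value = P(Z < -2.596) ≈ 0.0047; since p < α = 0.025, reject H₀.

z = -2.596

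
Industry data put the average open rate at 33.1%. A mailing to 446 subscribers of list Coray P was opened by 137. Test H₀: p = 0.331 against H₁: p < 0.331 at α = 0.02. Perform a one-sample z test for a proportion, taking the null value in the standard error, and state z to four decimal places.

z = -1.0692

p̂ = 137/446 ≈ 0.307175.
Under H₀, SE = √(0.331·0.669/446) = √(0.0004965) = 0.022282.
z = (0.307175 − 0.331)/0.022282 = -0.023825/0.022282 = -1.0692.
p-value = P(Z < -1.069) ≈ 0.1425; since p > α = 0.02, fail to reject H₀.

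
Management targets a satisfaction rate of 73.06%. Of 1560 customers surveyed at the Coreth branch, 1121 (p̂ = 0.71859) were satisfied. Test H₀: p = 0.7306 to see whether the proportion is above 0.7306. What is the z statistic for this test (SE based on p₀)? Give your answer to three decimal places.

z = -1.069

p̂ = 1121/1560 ≈ 0.71859.
Under H₀, SE = √(0.7306·0.2694/1560) = √(0.000126169) = 0.01123.
z = (0.71859 − 0.7306)/0.01123 = -0.01201/0.01123 = -1.069.
p-value = P(Z > -1.069) ≈ 0.8575.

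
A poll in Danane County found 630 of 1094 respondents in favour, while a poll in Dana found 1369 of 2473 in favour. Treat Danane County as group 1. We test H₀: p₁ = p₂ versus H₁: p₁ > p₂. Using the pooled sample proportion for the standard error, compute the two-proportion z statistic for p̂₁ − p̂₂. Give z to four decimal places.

p̂₁ = 630/1094 ≈ 0.575868, p̂₂ = 1369/2473 ≈ 0.553579.
Pooled p̂ = (630+1369)/(1094+2473) = 1999/3567 = 0.560415.
SE = √(0.24635 × 0.00131844) = 0.018022.
z = (0.575868 − 0.553579)/0.018022 = 0.022289/0.018022 = 1.2368.

z = 1.2368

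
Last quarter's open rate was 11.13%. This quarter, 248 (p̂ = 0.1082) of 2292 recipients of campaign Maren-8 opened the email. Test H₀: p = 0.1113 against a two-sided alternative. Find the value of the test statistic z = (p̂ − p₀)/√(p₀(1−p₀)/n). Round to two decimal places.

z = -0.47

p̂ = 248/2292 = 0.1082.
Under H₀, SE = √(0.1113·0.8887/2292) = √(4.31555e-05) = 0.0066.
z = (0.1082 − 0.1113)/0.0066 = -0.0031/0.0066 = -0.47.
Two-sided p-value ≈ 2·Φ(−0.472) = 0.6373.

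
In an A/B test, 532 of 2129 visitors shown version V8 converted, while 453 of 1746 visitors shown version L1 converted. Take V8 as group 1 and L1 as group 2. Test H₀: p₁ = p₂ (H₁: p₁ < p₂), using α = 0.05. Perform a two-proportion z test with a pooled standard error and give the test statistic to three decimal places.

z = -0.681

p̂₁ = 532/2129 = 0.24988, p̂₂ = 453/1746 = 0.25945.
Pooled p̂ = (532+453)/(2129+1746) = 985/3875 = 0.25419.
SE = √(0.189579 × 0.00104244) = 0.01406.
z = (0.24988 − 0.25945)/0.01406 = -0.00957/0.01406 = -0.681.
p-value = P(Z < -0.681) ≈ 0.2481; since p > α = 0.05, fail to reject H₀.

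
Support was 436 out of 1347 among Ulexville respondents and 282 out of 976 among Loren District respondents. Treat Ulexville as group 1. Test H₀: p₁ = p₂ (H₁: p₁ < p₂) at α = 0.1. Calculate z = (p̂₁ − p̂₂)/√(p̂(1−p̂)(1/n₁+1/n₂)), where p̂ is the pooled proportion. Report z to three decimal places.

p̂₁ = 436/1347 ≈ 0.323682, p̂₂ = 282/976 ≈ 0.288934.
Pooled p̂ = (436+282)/(1347+976) = 718/2323 = 0.309083.
SE = √(p̂(1−p̂)(1/n₁+1/n₂)) = √(0.309083·0.690917·0.00176698) = √(0.00037734) = 0.019425.
z = (0.323682 − 0.288934)/0.019425 = 0.034748/0.019425 = 1.789.
p-value = P(Z < 1.789) ≈ 0.9632; since p > α = 0.1, fail to reject H₀.

z = 1.789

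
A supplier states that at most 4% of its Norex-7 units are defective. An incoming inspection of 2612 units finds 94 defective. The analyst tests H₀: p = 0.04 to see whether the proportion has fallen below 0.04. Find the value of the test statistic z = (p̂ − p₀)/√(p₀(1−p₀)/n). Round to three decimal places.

z = -1.046

p̂ = 94/2612 ≈ 0.035988.
Under H₀, SE = √(0.04·0.96/2612) = √(1.47014e-05) = 0.003834.
z = (0.035988 − 0.04)/0.003834 = -0.004012/0.003834 = -1.046.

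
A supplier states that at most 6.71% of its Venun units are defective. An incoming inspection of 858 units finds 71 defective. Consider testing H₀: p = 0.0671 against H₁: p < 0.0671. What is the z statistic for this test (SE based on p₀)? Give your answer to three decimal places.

p̂ = 71/858 = 0.082751.
Standard error under H₀: √(0.0671×0.9329/858) = 0.008542.
z = (0.082751 − 0.0671)/0.008542 = 0.015651/0.008542 = 1.832.
p-value = P(Z < 1.832) ≈ 0.9665.

z = 1.832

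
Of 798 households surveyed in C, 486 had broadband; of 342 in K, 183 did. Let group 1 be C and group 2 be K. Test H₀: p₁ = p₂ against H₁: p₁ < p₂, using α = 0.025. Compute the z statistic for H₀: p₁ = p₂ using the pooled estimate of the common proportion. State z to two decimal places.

z = 2.32

p̂₁ = 486/798 = 0.6090, p̂₂ = 183/342 = 0.5351.
Pooled p̂ = (486+183)/(798+342) = 669/1140 = 0.5868.
SE = √(0.242458 × 0.00417711) = 0.0318.
z = (0.6090 − 0.5351)/0.0318 = 0.0739/0.0318 = 2.32.
p-value = P(Z < 2.323) ≈ 0.9899. With α = 0.025, fail to reject H₀.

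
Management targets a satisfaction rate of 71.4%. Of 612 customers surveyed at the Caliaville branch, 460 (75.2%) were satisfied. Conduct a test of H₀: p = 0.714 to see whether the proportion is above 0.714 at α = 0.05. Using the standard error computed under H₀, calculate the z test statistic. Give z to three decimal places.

z = 2.060

p̂ = 460/612 = 0.75163.
Under H₀, SE = √(0.714·0.286/612) = √(0.000333667) = 0.01827.
z = (0.75163 − 0.714)/0.01827 = 0.03763/0.01827 = 2.060.
p-value = P(Z > 2.060) ≈ 0.0197. With α = 0.05, reject H₀.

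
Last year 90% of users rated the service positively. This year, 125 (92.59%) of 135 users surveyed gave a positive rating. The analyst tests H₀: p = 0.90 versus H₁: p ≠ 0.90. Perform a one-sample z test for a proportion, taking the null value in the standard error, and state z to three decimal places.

z = 1.004

p̂ = 125/135 ≈ 0.92593.
Under H₀, SE = √(0.9·0.1/135) = √(0.000666667) = 0.02582.
z = (0.92593 − 0.9)/0.02582 = 0.02593/0.02582 = 1.004.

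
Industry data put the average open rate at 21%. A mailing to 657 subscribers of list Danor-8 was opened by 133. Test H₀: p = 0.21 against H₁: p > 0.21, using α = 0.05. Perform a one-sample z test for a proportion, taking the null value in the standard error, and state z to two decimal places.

z = -0.48

p̂ = 133/657 = 0.2024.
SE = √(p₀(1−p₀)/n) = √(0.1659/657) = 0.0159.
z = (0.2024 − 0.21)/0.0159 = -0.0076/0.0159 = -0.48.
p-value = P(Z > -0.476) ≈ 0.6830. With α = 0.05, fail to reject H₀.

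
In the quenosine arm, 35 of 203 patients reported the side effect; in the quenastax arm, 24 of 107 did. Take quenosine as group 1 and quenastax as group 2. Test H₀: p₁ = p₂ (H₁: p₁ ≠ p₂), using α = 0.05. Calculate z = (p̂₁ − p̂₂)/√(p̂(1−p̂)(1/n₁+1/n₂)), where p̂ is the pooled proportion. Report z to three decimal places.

z = -1.106

p̂₁ = 35/203 ≈ 0.17241, p̂₂ = 24/107 ≈ 0.22430.
Pooled p̂ = (35+24)/(203+107) = 59/310 = 0.19032.
SE = √(0.1541 × 0.0142719) = 0.04690.
z = (0.17241 − 0.22430)/0.04690 = -0.05189/0.04690 = -1.106.
Two-sided p-value ≈ 2·Φ(−1.106) = 0.2686. With α = 0.05, fail to reject H₀.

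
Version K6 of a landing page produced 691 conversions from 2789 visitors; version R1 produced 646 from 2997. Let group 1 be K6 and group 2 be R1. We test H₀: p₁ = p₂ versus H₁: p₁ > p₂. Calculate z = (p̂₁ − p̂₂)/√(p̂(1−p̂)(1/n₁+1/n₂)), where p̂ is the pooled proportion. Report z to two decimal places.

z = 2.90

p̂₁ = 691/2789 ≈ 0.24776, p̂₂ = 646/2997 ≈ 0.21555.
Pooled p̂ = (691+646)/(2789+2997) = 1337/5786 = 0.23108.
SE = √(p̂(1−p̂)(1/n₁+1/n₂)) = √(0.23108·0.76892·0.000692218) = √(0.000122993) = 0.01109.
z = (0.24776 − 0.21555)/0.01109 = 0.03221/0.01109 = 2.90.
p-value = P(Z > 2.904) ≈ 0.0018.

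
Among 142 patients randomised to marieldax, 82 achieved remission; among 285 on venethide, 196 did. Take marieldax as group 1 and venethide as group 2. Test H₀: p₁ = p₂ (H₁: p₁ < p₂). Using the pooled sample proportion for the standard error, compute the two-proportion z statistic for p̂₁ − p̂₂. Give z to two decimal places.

z = -2.25

p̂₁ = 82/142 = 0.5775, p̂₂ = 196/285 = 0.6877.
Pooled p̂ = (82+196)/(142+285) = 278/427 = 0.6511.
SE = √(0.227183 × 0.010551) = 0.0490.
z = (0.5775 − 0.6877)/0.0490 = -0.1102/0.0490 = -2.25.
p-value = P(Z < -2.252) ≈ 0.0122.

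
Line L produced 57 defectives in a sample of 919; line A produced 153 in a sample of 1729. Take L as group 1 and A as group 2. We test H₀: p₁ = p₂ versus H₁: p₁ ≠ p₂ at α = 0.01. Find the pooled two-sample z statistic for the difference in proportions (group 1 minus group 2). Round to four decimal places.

p̂₁ = 57/919 ≈ 0.0620239, p̂₂ = 153/1729 ≈ 0.0884905.
Pooled p̂ = (57+153)/(919+1729) = 210/2648 = 0.0793051.
SE = √(p̂(1−p̂)(1/n₁+1/n₂)) = √(0.0793051·0.9206949·0.00166651) = √(0.000121681) = 0.0110309.
z = (0.0620239 − 0.0884905)/0.0110309 = -0.0264666/0.0110309 = -2.3993.
Two-sided p-value ≈ 2·Φ(−2.399) = 0.0164. With α = 0.01, fail to reject H₀.

z = -2.3993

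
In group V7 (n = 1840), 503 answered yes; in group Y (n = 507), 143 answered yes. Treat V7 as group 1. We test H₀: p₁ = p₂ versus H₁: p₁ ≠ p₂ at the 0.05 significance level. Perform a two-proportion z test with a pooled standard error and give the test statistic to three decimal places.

z = -0.388

p̂₁ = 503/1840 ≈ 0.27337, p̂₂ = 143/507 ≈ 0.28205.
Pooled p̂ = (503+143)/(1840+507) = 646/2347 = 0.27524.
SE = √(p̂(1−p̂)(1/n₁+1/n₂)) = √(0.27524·0.72476·0.00251586) = √(0.000501878) = 0.02240.
z = (0.27337 − 0.28205)/0.02240 = -0.00868/0.02240 = -0.388.
p-value = 2·P(Z > 0.388) ≈ 0.6984. With α = 0.05, fail to reject H₀.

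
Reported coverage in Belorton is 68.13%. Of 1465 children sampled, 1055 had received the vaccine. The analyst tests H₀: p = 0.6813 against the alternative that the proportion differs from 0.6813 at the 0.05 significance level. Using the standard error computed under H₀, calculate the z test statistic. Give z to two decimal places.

z = 3.19

p̂ = 1055/1465 = 0.72014.
SE = √(p₀(1−p₀)/n) = √(0.21713/1465) = 0.01217.
z = (0.72014 − 0.6813)/0.01217 = 0.03884/0.01217 = 3.19.
Two-sided p-value ≈ 2·Φ(−3.190) = 0.0014; since p < α = 0.05, reject H₀.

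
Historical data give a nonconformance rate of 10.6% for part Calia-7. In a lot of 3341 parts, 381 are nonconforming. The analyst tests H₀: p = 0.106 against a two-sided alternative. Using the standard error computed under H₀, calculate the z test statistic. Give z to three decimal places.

p̂ = 381/3341 ≈ 0.114038.
Under H₀, SE = √(0.106·0.894/3341) = √(2.8364e-05) = 0.005326.
z = (0.114038 − 0.106)/0.005326 = 0.008038/0.005326 = 1.509.

z = 1.509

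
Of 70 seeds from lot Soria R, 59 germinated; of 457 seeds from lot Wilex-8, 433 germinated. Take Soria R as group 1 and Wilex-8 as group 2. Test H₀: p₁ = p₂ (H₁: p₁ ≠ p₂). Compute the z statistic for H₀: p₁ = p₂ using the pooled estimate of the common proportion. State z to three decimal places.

p̂₁ = 59/70 ≈ 0.842857, p̂₂ = 433/457 ≈ 0.947484.
Pooled p̂ = (59+433)/(70+457) = 492/527 = 0.933586.
SE = √(p̂(1−p̂)(1/n₁+1/n₂)) = √(0.933586·0.066414·0.0164739) = √(0.00102143) = 0.031960.
z = (0.842857 − 0.947484)/0.031960 = -0.104627/0.031960 = -3.274.

z = -3.274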